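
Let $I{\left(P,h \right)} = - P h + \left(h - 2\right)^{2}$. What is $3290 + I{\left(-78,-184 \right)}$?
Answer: $23534$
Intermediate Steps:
$I{\left(P,h \right)} = \left(-2 + h\right)^{2} - P h$ ($I{\left(P,h \right)} = - P h + \left(-2 + h\right)^{2} = \left(-2 + h\right)^{2} - P h$)
$3290 + I{\left(-78,-184 \right)} = 3290 + \left(\left(-2 - 184\right)^{2} - \left(-78\right) \left(-184\right)\right) = 3290 - \left(14352 - \left(-186\right)^{2}\right) = 3290 + \left(34596 - 14352\right) = 3290 + 20244 = 23534$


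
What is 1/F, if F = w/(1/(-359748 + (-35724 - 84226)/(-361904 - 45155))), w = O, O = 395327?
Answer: -407059/57891109169856514 ≈ -7.0315e-12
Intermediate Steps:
w = 395327
F = -57891109169856514/407059 (F = 395327/(1/(-359748 + (-35724 - 84226)/(-361904 - 45155))) = 395327/(1/(-359748 - 119950/(-407059))) = 395327/(1/(-359748 - 119950*(-1/407059))) = 395327/(1/(-359748 + 119950/407059)) = 395327/(1/(-146438541182/407059)) = 395327/(-407059/146438541182) = 395327*(-146438541182/407059) = -57891109169856514/407059 ≈ -1.4222e+11)
1/F = 1/(-57891109169856514/407059) = -407059/57891109169856514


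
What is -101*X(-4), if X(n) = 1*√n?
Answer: -202*I ≈ -202.0*I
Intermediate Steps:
X(n) = √n
-101*X(-4) = -202*I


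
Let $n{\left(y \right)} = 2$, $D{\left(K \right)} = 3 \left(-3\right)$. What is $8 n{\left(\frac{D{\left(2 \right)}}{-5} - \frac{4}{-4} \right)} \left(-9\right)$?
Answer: $-144$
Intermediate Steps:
$D{\left(K \right)} = -9$
$8 n{\left(\frac{D{\left(2 \right)}}{-5} - \frac{4}{-4} \right)} \left(-9\right) = 8 \cdot 2 \left(-9\right) = 16 \left(-9\right) = -144$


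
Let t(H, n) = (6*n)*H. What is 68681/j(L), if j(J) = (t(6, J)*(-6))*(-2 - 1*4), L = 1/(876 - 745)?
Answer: 8997211/1296 ≈ 6942.3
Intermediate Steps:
t(H, n) = 6*H*n
L = 1/131 ≈ 0.0076336
j(J) = 1296*J (j(J) = ((6*6*J)*(-6))*(-2 - 1*4) = ((36*J)*(-6))*(-2 - 4) = -216*J*(-6) = 1296*J)
68681/j(L) = 68681/((1296*(1/131))) = 68681/(1296/131) = 68681*(131/1296) = 8997211/1296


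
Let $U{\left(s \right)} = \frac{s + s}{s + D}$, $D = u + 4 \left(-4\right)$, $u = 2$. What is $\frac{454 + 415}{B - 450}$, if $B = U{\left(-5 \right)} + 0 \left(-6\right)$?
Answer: $- \frac{16511}{8540} \approx -1.9334$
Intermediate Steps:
$D = -14$ ($D = 2 + 4 \left(-4\right) = 2 - 16 = -14$)
$U{\left(s \right)} = \frac{2 s}{-14 + s}$ ($U{\left(s \right)} = \frac{s + s}{s - 14} = \frac{2 s}{-14 + s}$)
$B = \frac{10}{19}$ ($B = 2 \left(-5\right) \frac{1}{-14 - 5} + 0 \left(-6\right) = 2 \left(-5\right) \frac{1}{-19} + 0 = 2 \left(-5\right) \left(- \frac{1}{19}\right) + 0 = \frac{10}{19} + 0 = \frac{10}{19} \approx 0.52632$)
$\frac{454 + 415}{B - 450} = \frac{454 + 415}{\frac{10}{19} - 450} = \frac{869}{- \frac{8540}{19}} = 869 \left(- \frac{19}{8540}\right) = - \frac{16511}{8540}$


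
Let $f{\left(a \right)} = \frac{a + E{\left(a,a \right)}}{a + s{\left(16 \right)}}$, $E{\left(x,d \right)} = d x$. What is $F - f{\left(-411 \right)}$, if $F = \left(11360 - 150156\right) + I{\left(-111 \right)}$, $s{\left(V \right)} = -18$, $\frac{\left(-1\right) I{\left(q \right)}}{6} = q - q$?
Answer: $- \frac{19791658}{143} \approx -1.384 \cdot 10^{5}$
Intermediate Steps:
$I{\left(q \right)} = 0$ ($I{\left(q \right)} = - 6 \left(q - q\right) = \left(-6\right) 0 = 0$)
$F = -138796$ ($F = \left(11360 - 150156\right) + 0 = -138796 + 0 = -138796$)
$f{\left(a \right)} = \frac{a + a^{2}}{-18 + a}$ ($f{\left(a \right)} = \frac{a + a a}{a - 18} = \frac{a + a^{2}}{-18 + a}$)
$F - f{\left(-411 \right)} = -138796 - - \frac{411 \left(1 - 411\right)}{-18 - 411} = -138796 - \left(-411\right) \frac{1}{-429} \left(-410\right) = -138796 - \left(-411\right) \left(- \frac{1}{429}\right) \left(-410\right) = -138796 - - \frac{56170}{143} = -138796 + \frac{56170}{143} = - \frac{19791658}{143}$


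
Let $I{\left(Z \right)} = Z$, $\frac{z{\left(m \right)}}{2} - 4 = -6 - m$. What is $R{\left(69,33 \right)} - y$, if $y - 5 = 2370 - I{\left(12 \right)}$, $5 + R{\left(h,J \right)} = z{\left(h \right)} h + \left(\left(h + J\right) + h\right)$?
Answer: $-11995$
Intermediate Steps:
$z{\left(m \right)} = -4 - 2 m$ ($z{\left(m \right)} = 8 + 2 \left(-6 - m\right) = 8 - \left(12 + 2 m\right) = -4 - 2 m$)
$R{\left(h,J \right)} = -5 + J + 2 h + h \left(-4 - 2 h\right)$ ($R{\left(h,J \right)} = -5 + \left(\left(-4 - 2 h\right) h + \left(\left(h + J\right) + h\right)\right) = -5 + \left(h \left(-4 - 2 h\right) + \left(\left(J + h\right) + h\right)\right) = -5 + \left(h \left(-4 - 2 h\right) + \left(J + 2 h\right)\right) = -5 + \left(J + 2 h + h \left(-4 - 2 h\right)\right) = -5 + J + 2 h + h \left(-4 - 2 h\right)$)
$y = 2363$ ($y = 5 + \left(2370 - 12\right) = 5 + 2358 = 2363$)
$R{\left(69,33 \right)} - y = \left(-5 + 33 - 138 - 2 \cdot 69^{2}\right) - 2363 = \left(-5 + 33 - 138 - 9522\right) - 2363 = -9632 - 2363 = -11995$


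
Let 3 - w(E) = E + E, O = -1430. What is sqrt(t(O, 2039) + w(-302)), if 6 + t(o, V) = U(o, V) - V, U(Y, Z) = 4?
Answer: I*sqrt(1434) ≈ 37.868*I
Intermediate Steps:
t(o, V) = -2 - V (t(o, V) = -6 + (4 - V) = -2 - V)
w(E) = 3 - 2*E (w(E) = 3 - (E + E) = 3 - 2*E)
sqrt(t(O, 2039) + w(-302)) = sqrt((-2 - 1*2039) + (3 - 2*(-302))) = sqrt((-2 - 2039) + (3 + 604)) = sqrt(-2041 + 607) = sqrt(-1434) = I*sqrt(1434)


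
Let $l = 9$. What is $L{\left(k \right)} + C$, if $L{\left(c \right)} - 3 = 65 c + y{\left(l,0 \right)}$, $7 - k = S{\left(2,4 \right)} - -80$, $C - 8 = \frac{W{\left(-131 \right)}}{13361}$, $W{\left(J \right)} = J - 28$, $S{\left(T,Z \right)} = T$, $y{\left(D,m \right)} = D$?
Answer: $- \frac{64867814}{13361} \approx -4855.0$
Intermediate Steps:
$W{\left(J \right)} = -28 + J$
$C = \frac{106729}{13361}$ ($C = 8 + \frac{-28 - 131}{13361} = 8 - \frac{159}{13361} = \frac{106729}{13361} \approx 7.9881$)
$k = -75$ ($k = 7 - \left(2 - -80\right) = 7 - \left(2 + 80\right) = 7 - 82 = -75$)
$L{\left(c \right)} = 12 + 65 c$ ($L{\left(c \right)} = 3 + \left(65 c + 9\right) = 3 + \left(9 + 65 c\right) = 12 + 65 c$)
$L{\left(k \right)} + C = \left(12 + 65 \left(-75\right)\right) + \frac{106729}{13361} = \left(12 - 4875\right) + \frac{106729}{13361} = -4863 + \frac{106729}{13361} = - \frac{64867814}{13361}$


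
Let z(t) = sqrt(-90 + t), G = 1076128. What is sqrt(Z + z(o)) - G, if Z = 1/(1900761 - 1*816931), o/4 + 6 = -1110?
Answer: -1076128 + sqrt(1083830 + 3524062406700*I*sqrt(506))/1083830 ≈ -1.0761e+6 + 5.8088*I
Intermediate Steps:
o = -4464 (o = -24 + 4*(-1110) = -24 - 4440 = -4464)
Z = 1/1083830 (Z = 1/(1900761 - 816931) = 1/1083830 ≈ 9.2265e-7)
sqrt(Z + z(o)) - G = sqrt(1/1083830 + sqrt(-90 - 4464)) - 1*1076128 = sqrt(1/1083830 + sqrt(-4554)) - 1076128 = sqrt(1/1083830 + 3*I*sqrt(506)) - 1076128 = -1076128 + sqrt(1/1083830 + 3*I*sqrt(506))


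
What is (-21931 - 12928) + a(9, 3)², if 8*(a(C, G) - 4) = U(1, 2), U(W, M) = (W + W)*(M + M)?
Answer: -34834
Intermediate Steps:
U(W, M) = 4*M*W (U(W, M) = (2*W)*(2*M) = 4*M*W)
a(C, G) = 5 (a(C, G) = 4 + (4*2*1)/8 = 4 + (⅛)*8 = 4 + 1 = 5)
(-21931 - 12928) + a(9, 3)² = (-21931 - 12928) + 5² = -34859 + 25 = -34834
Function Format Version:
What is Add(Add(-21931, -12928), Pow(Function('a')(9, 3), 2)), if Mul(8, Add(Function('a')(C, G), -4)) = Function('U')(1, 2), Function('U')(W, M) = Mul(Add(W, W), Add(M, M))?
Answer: -34834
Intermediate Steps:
Function('U')(W, M) = Mul(4, M, W) (Function('U')(W, M) = Mul(Mul(2, W), Mul(2, M)) = Mul(4, M, W))
Function('a')(C, G) = 5 (Function('a')(C, G) = Add(4, Mul(Rational(1, 8), Mul(4, 2, 1))) = Add(4, Mul(Rational(1, 8), 8)) = Add(4, 1) = 5)
Add(Add(-21931, -12928), Pow(Function('a')(9, 3), 2)) = Add(Add(-21931, -12928), Pow(5, 2)) = Add(-34859, 25) = -34834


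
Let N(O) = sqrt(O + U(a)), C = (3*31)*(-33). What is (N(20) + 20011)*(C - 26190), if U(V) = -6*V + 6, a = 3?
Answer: -585501849 - 58518*sqrt(2) ≈ -5.8558e+8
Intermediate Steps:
U(V) = 6 - 6*V
C = -3069 (C = 93*(-33) = -3069)
N(O) = sqrt(-12 + O) (N(O) = sqrt(O + (6 - 6*3)) = sqrt(O + (6 - 18)) = sqrt(O - 12) = sqrt(-12 + O))
(N(20) + 20011)*(C - 26190) = (sqrt(-12 + 20) + 20011)*(-3069 - 26190) = (sqrt(8) + 20011)*(-29259) = (2*sqrt(2) + 20011)*(-29259) = (20011 + 2*sqrt(2))*(-29259) = -585501849 - 58518*sqrt(2)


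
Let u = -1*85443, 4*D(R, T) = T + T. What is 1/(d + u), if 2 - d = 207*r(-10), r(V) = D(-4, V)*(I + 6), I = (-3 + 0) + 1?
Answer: -1/81301 ≈ -1.2300e-5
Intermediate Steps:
D(R, T) = T/2 (D(R, T) = (T + T)/4 = (2*T)/4 = T/2)
u = -85443
I = -2 (I = -3 + 1 = -2)
r(V) = 2*V (r(V) = (V/2)*(-2 + 6) = (V/2)*4 = 2*V)
d = 4142 (d = 2 - 207*2*(-10) = 2 - 207*(-20) = 2 - 1*(-4140) = 2 + 4140 = 4142)
1/(d + u) = 1/(4142 - 85443) = 1/(-81301) = -1/81301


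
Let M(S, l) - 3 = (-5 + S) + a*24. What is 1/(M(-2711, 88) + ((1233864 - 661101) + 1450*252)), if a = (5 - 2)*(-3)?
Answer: 1/935234 ≈ 1.0693e-6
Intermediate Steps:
a = -9 (a = 3*(-3) = -9)
M(S, l) = -218 + S (M(S, l) = 3 + ((-5 + S) - 9*24) = 3 + ((-5 + S) - 216) = 3 + (-221 + S) = -218 + S)
1/(M(-2711, 88) + ((1233864 - 661101) + 1450*252)) = 1/((-218 - 2711) + ((1233864 - 661101) + 1450*252)) = 1/(-2929 + (572763 + 365400)) = 1/(-2929 + 938163) = 1/935234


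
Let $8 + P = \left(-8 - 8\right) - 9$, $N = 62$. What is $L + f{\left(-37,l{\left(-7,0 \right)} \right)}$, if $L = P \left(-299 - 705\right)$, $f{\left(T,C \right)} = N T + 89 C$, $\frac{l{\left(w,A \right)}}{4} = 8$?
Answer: $33686$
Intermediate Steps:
$l{\left(w,A \right)} = 32$ ($l{\left(w,A \right)} = 4 \cdot 8 = 32$)
$P = -33$ ($P = -8 - 25 = -33$)
$f{\left(T,C \right)} = 62 T + 89 C$
$L = 33132$ ($L = - 33 \left(-299 - 705\right) = \left(-33\right) \left(-1004\right) = 33132$)
$L + f{\left(-37,l{\left(-7,0 \right)} \right)} = 33132 + \left(62 \left(-37\right) + 89 \cdot 32\right) = 33132 + \left(-2294 + 2848\right) = 33132 + 554 = 33686$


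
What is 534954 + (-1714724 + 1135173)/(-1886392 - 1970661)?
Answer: 2063346510113/3857053 ≈ 5.3495e+5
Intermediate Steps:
534954 + (-1714724 + 1135173)/(-1886392 - 1970661) = 534954 - 579551/(-3857053) = 534954 - 579551*(-1/3857053) = 534954 + 579551/3857053 = 2063346510113/3857053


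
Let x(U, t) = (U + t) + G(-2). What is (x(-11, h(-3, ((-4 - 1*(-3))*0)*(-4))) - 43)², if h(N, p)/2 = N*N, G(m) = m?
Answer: 1444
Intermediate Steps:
h(N, p) = 2*N² (h(N, p) = 2*(N*N) = 2*N²)
x(U, t) = -2 + U + t (x(U, t) = (U + t) - 2 = -2 + U + t)
(x(-11, h(-3, ((-4 - 1*(-3))*0)*(-4))) - 43)² = ((-2 - 11 + 2*(-3)²) - 43)² = ((-2 - 11 + 2*9) - 43)² = ((-2 - 11 + 18) - 43)² = (5 - 43)² = (-38)² = 1444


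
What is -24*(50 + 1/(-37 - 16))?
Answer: -63576/53 ≈ -1199.5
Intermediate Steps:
-24*(50 + 1/(-37 - 16)) = -24*(50 + 1/(-53)) = -24*(50 - 1/53) = -24*2649/53 = -63576/53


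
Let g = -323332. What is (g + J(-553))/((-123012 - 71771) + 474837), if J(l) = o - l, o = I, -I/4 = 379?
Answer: -324295/280054 ≈ -1.1580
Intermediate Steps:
I = -1516 (I = -4*379 = -1516)
o = -1516
J(l) = -1516 - l
(g + J(-553))/((-123012 - 71771) + 474837) = (-323332 + (-1516 - 1*(-553)))/((-123012 - 71771) + 474837) = (-323332 + (-1516 + 553))/(-194783 + 474837) = (-323332 - 963)/280054 = -324295*1/280054 = -324295/280054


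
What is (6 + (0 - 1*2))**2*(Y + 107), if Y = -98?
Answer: 144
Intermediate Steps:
(6 + (0 - 1*2))**2*(Y + 107) = (6 + (0 - 1*2))**2*(-98 + 107) = (6 + (0 - 2))**2*9 = (6 - 2)**2*9 = 4**2*9 = 16*9 = 144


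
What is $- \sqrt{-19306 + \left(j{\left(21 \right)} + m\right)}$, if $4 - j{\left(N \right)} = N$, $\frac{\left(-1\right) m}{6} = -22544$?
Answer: $- \sqrt{115941} \approx -340.5$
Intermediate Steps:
$m = 135264$ ($m = \left(-6\right) \left(-22544\right) = 135264$)
$j{\left(N \right)} = 4 - N$
$- \sqrt{-19306 + \left(j{\left(21 \right)} + m\right)} = - \sqrt{-19306 + \left(\left(4 - 21\right) + 135264\right)} = - \sqrt{-19306 + \left(-17 + 135264\right)} = - \sqrt{-19306 + 135247} = - \sqrt{115941}$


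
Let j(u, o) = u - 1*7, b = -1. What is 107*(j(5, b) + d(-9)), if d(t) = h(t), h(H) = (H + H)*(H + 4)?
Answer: 9416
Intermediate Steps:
h(H) = 2*H*(4 + H) (h(H) = (2*H)*(4 + H) = 2*H*(4 + H))
d(t) = 2*t*(4 + t)
j(u, o) = -7 + u (j(u, o) = u - 7 = -7 + u)
107*(j(5, b) + d(-9)) = 107*((-7 + 5) + 2*(-9)*(4 - 9)) = 107*(-2 + 2*(-9)*(-5)) = 107*(-2 + 90) = 107*88 = 9416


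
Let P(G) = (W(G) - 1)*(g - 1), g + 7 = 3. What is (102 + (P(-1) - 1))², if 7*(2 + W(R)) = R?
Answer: 667489/49 ≈ 13622.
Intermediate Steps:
g = -4 (g = -7 + 3 = -4)
W(R) = -2 + R/7
P(G) = 15 - 5*G/7 (P(G) = ((-2 + G/7) - 1)*(-4 - 1) = (-3 + G/7)*(-5) = 15 - 5*G/7)
(102 + (P(-1) - 1))² = (102 + ((15 - 5/7*(-1)) - 1))² = (102 + ((15 + 5/7) - 1))² = (102 + (110/7 - 1))² = (102 + 103/7)² = (817/7)² = 667489/49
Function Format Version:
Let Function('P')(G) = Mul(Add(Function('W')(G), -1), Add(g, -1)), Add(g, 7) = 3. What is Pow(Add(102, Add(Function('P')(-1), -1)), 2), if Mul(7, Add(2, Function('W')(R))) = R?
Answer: Rational(667489, 49) ≈ 13622.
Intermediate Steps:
g = -4 (g = Add(-7, 3) = -4)
Function('W')(R) = Add(-2, Mul(Rational(1, 7), R))
Function('P')(G) = Add(15, Mul(Rational(-5, 7), G)) (Function('P')(G) = Mul(Add(Add(-2, Mul(Rational(1, 7), G)), -1), Add(-4, -1)) = Mul(Add(-3, Mul(Rational(1, 7), G)), -5) = Add(15, Mul(Rational(-5, 7), G)))
Pow(Add(102, Add(Function('P')(-1), -1)), 2) = Pow(Add(102, Add(Add(15, Mul(Rational(-5, 7), -1)), -1)), 2) = Pow(Add(102, Add(Add(15, Rational(5, 7)), -1)), 2) = Pow(Add(102, Add(Rational(110, 7), -1)), 2) = Pow(Add(102, Rational(103, 7)), 2) = Pow(Rational(817, 7), 2) = Rational(667489, 49)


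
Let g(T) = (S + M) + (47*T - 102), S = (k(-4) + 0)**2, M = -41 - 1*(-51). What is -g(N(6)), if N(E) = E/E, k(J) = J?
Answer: 29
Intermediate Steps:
N(E) = 1
M = 10 (M = -41 + 51 = 10)
S = 16 (S = (-4 + 0)**2 = (-4)**2 = 16)
g(T) = -76 + 47*T (g(T) = (16 + 10) + (47*T - 102) = 26 + (-102 + 47*T) = -76 + 47*T)
-g(N(6)) = -(-76 + 47*1) = -(-76 + 47) = -1*(-29) = 29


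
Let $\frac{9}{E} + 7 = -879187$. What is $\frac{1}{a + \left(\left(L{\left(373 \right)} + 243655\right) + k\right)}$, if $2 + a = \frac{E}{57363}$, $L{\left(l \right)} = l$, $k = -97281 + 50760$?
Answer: $\frac{16811068474}{3320270078957367} \approx 5.0632 \cdot 10^{-6}$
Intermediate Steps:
$E = - \frac{9}{879194}$ ($E = \frac{9}{-7 - 879187} = \frac{9}{-879194} = 9 \left(- \frac{1}{879194}\right) = - \frac{9}{879194} \approx -1.0237 \cdot 10^{-5}$)
$k = -46521$
$a = - \frac{33622136951}{16811068474}$ ($a = -2 - \frac{9}{879194 \cdot 57363} = -2 - \frac{3}{16811068474} = - \frac{33622136951}{16811068474} \approx -2.0$)
$\frac{1}{a + \left(\left(L{\left(373 \right)} + 243655\right) + k\right)} = \frac{1}{- \frac{33622136951}{16811068474} + \left(\left(373 + 243655\right) - 46521\right)} = \frac{1}{- \frac{33622136951}{16811068474} + \left(244028 - 46521\right)} = \frac{1}{- \frac{33622136951}{16811068474} + 197507} = \frac{1}{\frac{3320270078957367}{16811068474}} = \frac{16811068474}{3320270078957367}$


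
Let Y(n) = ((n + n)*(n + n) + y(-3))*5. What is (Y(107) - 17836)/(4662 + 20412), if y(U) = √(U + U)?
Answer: 105572/12537 + 5*I*√6/25074 ≈ 8.4208 + 0.00048845*I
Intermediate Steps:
y(U) = √2*√U (y(U) = √(2*U) = √2*√U)
Y(n) = 20*n² + 5*I*√6 (Y(n) = ((n + n)*(n + n) + √2*√(-3))*5 = ((2*n)*(2*n) + √2*(I*√3))*5 = (4*n² + I*√6)*5 = 20*n² + 5*I*√6)
(Y(107) - 17836)/(4662 + 20412) = ((20*107² + 5*I*√6) - 17836)/(4662 + 20412) = ((20*11449 + 5*I*√6) - 17836)/25074 = ((228980 + 5*I*√6) - 17836)*(1/25074) = (211144 + 5*I*√6)*(1/25074) = 105572/12537 + 5*I*√6/25074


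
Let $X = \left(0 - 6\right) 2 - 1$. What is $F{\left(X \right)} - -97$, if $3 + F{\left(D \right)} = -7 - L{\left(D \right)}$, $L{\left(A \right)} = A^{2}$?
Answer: $-82$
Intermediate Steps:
$X = -13$ ($X = \left(0 - 6\right) 2 - 1 = \left(-6\right) 2 - 1 = -12 - 1 = -13$)
$F{\left(D \right)} = -10 - D^{2}$ ($F{\left(D \right)} = -3 - \left(7 + D^{2}\right) = -10 - D^{2}$)
$F{\left(X \right)} - -97 = \left(-10 - \left(-13\right)^{2}\right) - -97 = \left(-10 - 169\right) + 97 = -179 + 97 = -82$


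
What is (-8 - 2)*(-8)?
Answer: 80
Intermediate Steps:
(-8 - 2)*(-8) = -10*(-8) = 80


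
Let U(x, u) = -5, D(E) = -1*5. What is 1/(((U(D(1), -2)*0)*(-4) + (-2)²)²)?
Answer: 1/16 ≈ 0.062500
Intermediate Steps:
D(E) = -5
1/(((U(D(1), -2)*0)*(-4) + (-2)²)²) = 1/((-5*0*(-4) + (-2)²)²) = 1/((0*(-4) + 4)²) = 1/((0 + 4)²) = 1/(4²) = 1/16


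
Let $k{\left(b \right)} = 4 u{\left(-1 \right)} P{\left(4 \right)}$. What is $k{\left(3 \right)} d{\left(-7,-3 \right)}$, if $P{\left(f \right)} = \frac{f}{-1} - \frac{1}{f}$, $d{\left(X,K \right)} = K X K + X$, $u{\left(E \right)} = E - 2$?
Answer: $-3570$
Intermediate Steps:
$u{\left(E \right)} = -2 + E$ ($u{\left(E \right)} = E - 2 = -2 + E$)
$d{\left(X,K \right)} = X + X K^{2}$ ($d{\left(X,K \right)} = X K^{2} + X = X + X K^{2}$)
$P{\left(f \right)} = - f - \frac{1}{f}$ ($P{\left(f \right)} = f \left(-1\right) - \frac{1}{f} = - f - \frac{1}{f}$)
$k{\left(b \right)} = 51$ ($k{\left(b \right)} = 4 \left(-2 - 1\right) \left(\left(-1\right) 4 - \frac{1}{4}\right) = 4 \left(-3\right) \left(-4 - \frac{1}{4}\right) = - 12 \left(-4 - \frac{1}{4}\right) = \left(-12\right) \left(- \frac{17}{4}\right) = 51$)
$k{\left(3 \right)} d{\left(-7,-3 \right)} = 51 \left(- 7 \left(1 + \left(-3\right)^{2}\right)\right) = 51 \left(- 7 \left(1 + 9\right)\right) = 51 \left(\left(-7\right) 10\right) = 51 \left(-70\right) = -3570$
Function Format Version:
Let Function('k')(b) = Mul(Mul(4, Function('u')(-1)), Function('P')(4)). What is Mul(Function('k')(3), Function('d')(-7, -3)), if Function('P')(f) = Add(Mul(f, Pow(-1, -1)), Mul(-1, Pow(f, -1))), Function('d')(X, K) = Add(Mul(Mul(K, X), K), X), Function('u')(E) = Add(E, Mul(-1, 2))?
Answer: -3570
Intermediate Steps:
Function('u')(E) = Add(-2, E) (Function('u')(E) = Add(E, -2) = Add(-2, E))
Function('d')(X, K) = Add(X, Mul(X, Pow(K, 2))) (Function('d')(X, K) = Add(Mul(X, Pow(K, 2)), X) = Add(X, Mul(X, Pow(K, 2))))
Function('P')(f) = Add(Mul(-1, f), Mul(-1, Pow(f, -1))) (Function('P')(f) = Add(Mul(f, -1), Mul(-1, Pow(f, -1))) = Add(Mul(-1, f), Mul(-1, Pow(f, -1))))
Function('k')(b) = 51 (Function('k')(b) = Mul(Mul(4, Add(-2, -1)), Add(Mul(-1, 4), Mul(-1, Pow(4, -1)))) = Mul(Mul(4, -3), Add(-4, Mul(-1, Rational(1, 4)))) = Mul(-12, Add(-4, Rational(-1, 4))) = Mul(-12, Rational(-17, 4)) = 51)
Mul(Function('k')(3), Function('d')(-7, -3)) = Mul(51, Mul(-7, Add(1, Pow(-3, 2)))) = Mul(51, Mul(-7, Add(1, 9))) = Mul(51, Mul(-7, 10)) = Mul(51, -70) = -3570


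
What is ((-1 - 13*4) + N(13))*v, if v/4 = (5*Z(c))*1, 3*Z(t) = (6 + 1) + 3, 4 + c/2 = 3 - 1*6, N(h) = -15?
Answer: -13600/3 ≈ -4533.3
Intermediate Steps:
c = -14 (c = -8 + 2*(3 - 1*6) = -8 + 2*(3 - 6) = -8 + 2*(-3) = -8 - 6 = -14)
Z(t) = 10/3 (Z(t) = ((6 + 1) + 3)/3 = (7 + 3)/3 = (⅓)*10 = 10/3)
v = 200/3 (v = 4*((5*(10/3))*1) = 4*((50/3)*1) = 4*(50/3) = 200/3 ≈ 66.667)
((-1 - 13*4) + N(13))*v = ((-1 - 13*4) - 15)*(200/3) = ((-1 - 52) - 15)*(200/3) = (-53 - 15)*(200/3) = -68*200/3 = -13600/3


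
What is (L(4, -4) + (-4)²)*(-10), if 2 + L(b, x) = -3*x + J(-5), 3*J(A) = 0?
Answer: -260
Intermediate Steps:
J(A) = 0 (J(A) = (⅓)*0 = 0)
L(b, x) = -2 - 3*x (L(b, x) = -2 + (-3*x + 0) = -2 - 3*x)
(L(4, -4) + (-4)²)*(-10) = ((-2 - 3*(-4)) + (-4)²)*(-10) = ((-2 + 12) + 16)*(-10) = (10 + 16)*(-10) = 26*(-10) = -260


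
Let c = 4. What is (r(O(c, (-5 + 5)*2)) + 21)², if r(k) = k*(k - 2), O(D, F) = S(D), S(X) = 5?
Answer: 1296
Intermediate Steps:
O(D, F) = 5
r(k) = k*(-2 + k)
(r(O(c, (-5 + 5)*2)) + 21)² = (5*(-2 + 5) + 21)² = (5*3 + 21)² = (15 + 21)² = 36² = 1296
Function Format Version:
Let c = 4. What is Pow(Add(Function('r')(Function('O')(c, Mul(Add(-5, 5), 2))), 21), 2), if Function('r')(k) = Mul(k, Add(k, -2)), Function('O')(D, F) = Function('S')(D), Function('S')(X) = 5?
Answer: 1296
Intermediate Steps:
Function('O')(D, F) = 5
Function('r')(k) = Mul(k, Add(-2, k))
Pow(Add(Function('r')(Function('O')(c, Mul(Add(-5, 5), 2))), 21), 2) = Pow(Add(Mul(5, Add(-2, 5)), 21), 2) = Pow(Add(Mul(5, 3), 21), 2) = Pow(Add(15, 21), 2) = Pow(36, 2) = 1296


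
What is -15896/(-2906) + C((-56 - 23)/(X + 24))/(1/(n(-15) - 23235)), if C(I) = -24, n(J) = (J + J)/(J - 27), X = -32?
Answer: 5671637716/10171 ≈ 5.5763e+5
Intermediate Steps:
n(J) = 2*J/(-27 + J) (n(J) = (2*J)/(-27 + J) = 2*J/(-27 + J))
-15896/(-2906) + C((-56 - 23)/(X + 24))/(1/(n(-15) - 23235)) = -15896/(-2906) - (-557640 - 720/(-27 - 15)) = -15896*(-1/2906) - 24/(1/(2*(-15)/(-42) - 23235)) = 7948/1453 - 24/(1/(2*(-15)*(-1/42) - 23235)) = 7948/1453 - 24/(1/(5/7 - 23235)) = 7948/1453 - 24/(1/(-162640/7)) = 7948/1453 - 24/(-7/162640) = 7948/1453 - 24*(-162640/7) = 7948/1453 + 3903360/7 = 5671637716/10171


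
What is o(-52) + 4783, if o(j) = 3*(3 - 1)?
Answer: 4789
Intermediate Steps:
o(j) = 6 (o(j) = 3*2 = 6)
o(-52) + 4783 = 6 + 4783 = 4789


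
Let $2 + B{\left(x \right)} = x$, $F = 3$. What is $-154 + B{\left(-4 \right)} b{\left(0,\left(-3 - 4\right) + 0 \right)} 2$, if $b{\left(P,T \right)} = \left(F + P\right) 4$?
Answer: $-298$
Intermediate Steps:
$b{\left(P,T \right)} = 12 + 4 P$ ($b{\left(P,T \right)} = \left(3 + P\right) 4 = 12 + 4 P$)
$B{\left(x \right)} = -2 + x$
$-154 + B{\left(-4 \right)} b{\left(0,\left(-3 - 4\right) + 0 \right)} 2 = -154 + \left(-2 - 4\right) \left(12 + 4 \cdot 0\right) 2 = -154 - 6 \left(12 + 0\right) 2 = -154 - 6 \cdot 12 \cdot 2 = -154 - 144 = -298$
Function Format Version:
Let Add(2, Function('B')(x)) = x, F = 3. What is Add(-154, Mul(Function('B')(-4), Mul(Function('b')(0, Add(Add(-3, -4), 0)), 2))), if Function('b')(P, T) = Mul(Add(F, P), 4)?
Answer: -298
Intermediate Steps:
Function('b')(P, T) = Add(12, Mul(4, P)) (Function('b')(P, T) = Mul(Add(3, P), 4) = Add(12, Mul(4, P)))
Function('B')(x) = Add(-2, x)
Add(-154, Mul(Function('B')(-4), Mul(Function('b')(0, Add(Add(-3, -4), 0)), 2))) = Add(-154, Mul(Add(-2, -4), Mul(Add(12, Mul(4, 0)), 2))) = Add(-154, Mul(-6, Mul(Add(12, 0), 2))) = Add(-154, Mul(-6, Mul(12, 2))) = Add(-154, Mul(-6, 24)) = Add(-154, -144) = -298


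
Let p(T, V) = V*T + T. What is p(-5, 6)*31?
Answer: -1085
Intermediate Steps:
p(T, V) = T + T*V (p(T, V) = T*V + T = T + T*V)
p(-5, 6)*31 = -5*(1 + 6)*31 = -5*7*31 = -35*31 = -1085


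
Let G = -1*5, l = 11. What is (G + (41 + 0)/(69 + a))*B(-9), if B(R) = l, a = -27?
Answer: -1859/42 ≈ -44.262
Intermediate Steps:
G = -5
B(R) = 11
(G + (41 + 0)/(69 + a))*B(-9) = (-5 + (41 + 0)/(69 - 27))*11 = (-5 + 41/42)*11 = -169/42*11 = -1859/42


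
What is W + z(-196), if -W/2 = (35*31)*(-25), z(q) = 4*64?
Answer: 54506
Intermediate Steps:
z(q) = 256
W = 54250 (W = -2*35*31*(-25) = -2170*(-25) = -2*(-27125) = 54250)
W + z(-196) = 54250 + 256 = 54506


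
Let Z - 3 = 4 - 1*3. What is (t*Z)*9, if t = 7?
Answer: 252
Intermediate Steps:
Z = 4 (Z = 3 + (4 - 1*3) = 3 + (4 - 3) = 3 + 1 = 4)
(t*Z)*9 = (7*4)*9 = 28*9 = 252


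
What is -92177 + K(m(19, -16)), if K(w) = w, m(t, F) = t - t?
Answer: -92177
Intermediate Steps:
m(t, F) = 0
-92177 + K(m(19, -16)) = -92177 + 0 = -92177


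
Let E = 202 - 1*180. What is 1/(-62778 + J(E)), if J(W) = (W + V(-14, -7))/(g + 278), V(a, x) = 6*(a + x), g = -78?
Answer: -25/1569463 ≈ -1.5929e-5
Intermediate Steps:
V(a, x) = 6*a + 6*x
E = 22 (E = 202 - 180 = 22)
J(W) = -63/100 + W/200 (J(W) = (W + (6*(-14) + 6*(-7)))/(-78 + 278) = (W + (-84 - 42))/200 = (W - 126)*(1/200) = (-126 + W)*(1/200) = -63/100 + W/200)
1/(-62778 + J(E)) = 1/(-62778 + (-63/100 + (1/200)*22)) = 1/(-62778 + (-63/100 + 11/100)) = 1/(-62778 - 13/25) = 1/(-1569463/25) = -25/1569463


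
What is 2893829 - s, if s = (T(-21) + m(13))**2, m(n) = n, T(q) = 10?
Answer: 2893300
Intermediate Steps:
s = 529 (s = (10 + 13)**2 = 23**2 = 529)
2893829 - s = 2893829 - 1*529 = 2893829 - 529 = 2893300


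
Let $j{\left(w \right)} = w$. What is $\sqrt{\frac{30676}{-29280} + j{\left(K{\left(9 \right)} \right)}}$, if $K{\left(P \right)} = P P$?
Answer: $\frac{\sqrt{1071009330}}{3660} \approx 8.9416$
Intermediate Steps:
$K{\left(P \right)} = P^{2}$
$\sqrt{\frac{30676}{-29280} + j{\left(K{\left(9 \right)} \right)}} = \sqrt{\frac{30676}{-29280} + 9^{2}} = \sqrt{30676 \left(- \frac{1}{29280}\right) + 81} = \sqrt{- \frac{7669}{7320} + 81} = \sqrt{\frac{585251}{7320}} = \frac{\sqrt{1071009330}}{3660}$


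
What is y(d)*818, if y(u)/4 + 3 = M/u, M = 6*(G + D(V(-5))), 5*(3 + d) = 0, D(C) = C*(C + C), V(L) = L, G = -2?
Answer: -323928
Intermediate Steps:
D(C) = 2*C**2 (D(C) = C*(2*C) = 2*C**2)
d = -3 (d = -3 + (1/5)*0 = -3 + 0 = -3)
M = 288 (M = 6*(-2 + 2*(-5)**2) = 6*(-2 + 2*25) = 6*(-2 + 50) = 6*48 = 288)
y(u) = -12 + 1152/u (y(u) = -12 + 4*(288/u) = -12 + 1152/u)
y(d)*818 = (-12 + 1152/(-3))*818 = (-12 + 1152*(-1/3))*818 = (-12 - 384)*818 = -396*818 = -323928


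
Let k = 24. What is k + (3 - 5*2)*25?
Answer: -151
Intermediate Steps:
k + (3 - 5*2)*25 = 24 + (3 - 5*2)*25 = 24 + (3 - 10)*25 = 24 - 7*25 = 24 - 175 = -151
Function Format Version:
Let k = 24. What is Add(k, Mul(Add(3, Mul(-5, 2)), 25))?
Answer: -151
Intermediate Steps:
Add(k, Mul(Add(3, Mul(-5, 2)), 25)) = Add(24, Mul(Add(3, Mul(-5, 2)), 25)) = Add(24, Mul(Add(3, -10), 25)) = Add(24, Mul(-7, 25)) = Add(24, -175) = -151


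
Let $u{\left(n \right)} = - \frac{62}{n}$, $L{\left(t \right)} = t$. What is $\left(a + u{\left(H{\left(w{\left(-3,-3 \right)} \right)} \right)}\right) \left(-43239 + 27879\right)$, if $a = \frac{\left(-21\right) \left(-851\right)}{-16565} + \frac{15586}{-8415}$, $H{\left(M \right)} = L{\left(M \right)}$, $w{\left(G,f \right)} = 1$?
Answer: $\frac{1853649716224}{1858593} \approx 9.9734 \cdot 10^{5}$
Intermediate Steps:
$H{\left(M \right)} = M$
$a = - \frac{81713311}{27878895}$ ($a = 17871 \left(- \frac{1}{16565}\right) + 15586 \left(- \frac{1}{8415}\right) = - \frac{17871}{16565} - \frac{15586}{8415} = - \frac{81713311}{27878895} \approx -2.931$)
$\left(a + u{\left(H{\left(w{\left(-3,-3 \right)} \right)} \right)}\right) \left(-43239 + 27879\right) = \left(- \frac{81713311}{27878895} - \frac{62}{1}\right) \left(-43239 + 27879\right) = \left(- \frac{81713311}{27878895} - 62\right) \left(-15360\right) = \left(- \frac{1810204801}{27878895}\right) \left(-15360\right) = \frac{1853649716224}{1858593}$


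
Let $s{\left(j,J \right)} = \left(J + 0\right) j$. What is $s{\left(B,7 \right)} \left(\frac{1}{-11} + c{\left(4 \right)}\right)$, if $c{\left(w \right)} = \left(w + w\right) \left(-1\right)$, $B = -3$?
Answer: $\frac{1869}{11} \approx 169.91$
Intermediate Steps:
$s{\left(j,J \right)} = J j$
$c{\left(w \right)} = - 2 w$ ($c{\left(w \right)} = 2 w \left(-1\right) = - 2 w$)
$s{\left(B,7 \right)} \left(\frac{1}{-11} + c{\left(4 \right)}\right) = 7 \left(-3\right) \left(\frac{1}{-11} - 8\right) = - 21 \left(- \frac{1}{11} - 8\right) = \left(-21\right) \left(- \frac{89}{11}\right) = \frac{1869}{11}$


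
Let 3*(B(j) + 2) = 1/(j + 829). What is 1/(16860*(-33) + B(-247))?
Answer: -1746/971442971 ≈ -1.7973e-6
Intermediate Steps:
B(j) = -2 + 1/(3*(829 + j)) (B(j) = -2 + 1/(3*(j + 829)) = -2 + 1/(3*(829 + j)))
1/(16860*(-33) + B(-247)) = 1/(16860*(-33) + (-4973 - 6*(-247))/(3*(829 - 247))) = 1/(-556380 + (1/3)*(-4973 + 1482)/582) = 1/(-556380 + (1/3)*(1/582)*(-3491)) = 1/(-556380 - 3491/1746) = 1/(-971442971/1746) = -1746/971442971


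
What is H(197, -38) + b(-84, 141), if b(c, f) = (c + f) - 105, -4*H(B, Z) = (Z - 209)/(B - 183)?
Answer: -2441/56 ≈ -43.589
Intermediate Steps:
H(B, Z) = -(-209 + Z)/(4*(-183 + B)) (H(B, Z) = -(Z - 209)/(4*(B - 183)) = -(-209 + Z)/(4*(-183 + B)))
b(c, f) = -105 + c + f
H(197, -38) + b(-84, 141) = (209 - 1*(-38))/(4*(-183 + 197)) + (-105 - 84 + 141) = (1/4)*(209 + 38)/14 - 48 = (1/4)*(1/14)*247 - 48 = 247/56 - 48 = -2441/56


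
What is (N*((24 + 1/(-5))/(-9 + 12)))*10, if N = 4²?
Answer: 3808/3 ≈ 1269.3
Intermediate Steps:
N = 16
(N*((24 + 1/(-5))/(-9 + 12)))*10 = (16*((24 + 1/(-5))/(-9 + 12)))*10 = (16*((24 - ⅕)/3))*10 = (16*((119/5)*(⅓)))*10 = (16*(119/15))*10 = (1904/15)*10 = 3808/3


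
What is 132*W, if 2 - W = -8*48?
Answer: 50952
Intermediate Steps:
W = 386 (W = 2 - (-8)*48 = 2 - 1*(-384) = 2 + 384 = 386)
132*W = 132*386 = 50952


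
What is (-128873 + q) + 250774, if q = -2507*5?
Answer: 109366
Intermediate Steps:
q = -12535
(-128873 + q) + 250774 = (-128873 - 12535) + 250774 = -141408 + 250774 = 109366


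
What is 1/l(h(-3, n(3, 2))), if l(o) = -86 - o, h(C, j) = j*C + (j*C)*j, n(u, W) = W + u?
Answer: ¼ ≈ 0.25000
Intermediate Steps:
h(C, j) = C*j + C*j² (h(C, j) = C*j + (C*j)*j = C*j + C*j²)
1/l(h(-3, n(3, 2))) = 1/(-86 - (-3)*(2 + 3)*(1 + (2 + 3))) = 1/(-86 - (-3)*5*(1 + 5)) = 1/(-86 - (-3)*5*6) = 1/(-86 - 1*(-90)) = 1/(-86 + 90) = 1/4 = ¼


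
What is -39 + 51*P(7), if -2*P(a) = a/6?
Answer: -275/4 ≈ -68.750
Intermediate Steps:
P(a) = -a/12 (P(a) = -a/(2*6) = -a/12)
-39 + 51*P(7) = -39 + 51*(-1/12*7) = -39 + 51*(-7/12) = -39 - 119/4 = -275/4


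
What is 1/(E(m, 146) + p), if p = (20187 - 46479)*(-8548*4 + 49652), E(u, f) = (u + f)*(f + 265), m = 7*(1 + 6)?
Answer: -1/406394175 ≈ -2.4607e-9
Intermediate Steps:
m = 49 (m = 7*7 = 49)
E(u, f) = (265 + f)*(f + u) (E(u, f) = (f + u)*(265 + f) = (265 + f)*(f + u))
p = -406474320 (p = -26292*(-34192 + 49652) = -26292*15460 = -406474320)
1/(E(m, 146) + p) = 1/((146**2 + 265*146 + 265*49 + 146*49) - 406474320) = 1/((21316 + 38690 + 12985 + 7154) - 406474320) = 1/(80145 - 406474320) = 1/(-406394175) = -1/406394175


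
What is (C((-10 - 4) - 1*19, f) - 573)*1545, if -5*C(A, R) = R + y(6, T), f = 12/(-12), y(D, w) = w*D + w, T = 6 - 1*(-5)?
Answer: -908769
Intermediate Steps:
T = 11 (T = 6 + 5 = 11)
y(D, w) = w + D*w (y(D, w) = D*w + w = w + D*w)
f = -1 (f = 12*(-1/12) = -1)
C(A, R) = -77/5 - R/5 (C(A, R) = -(R + 11*(1 + 6))/5 = -(R + 11*7)/5 = -(R + 77)/5 = -(77 + R)/5 = -77/5 - R/5)
(C((-10 - 4) - 1*19, f) - 573)*1545 = ((-77/5 - ⅕*(-1)) - 573)*1545 = ((-77/5 + ⅕) - 573)*1545 = (-76/5 - 573)*1545 = -2941/5*1545 = -908769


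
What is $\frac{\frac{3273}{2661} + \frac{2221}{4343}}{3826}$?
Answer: $\frac{3354120}{7369337033} \approx 0.00045515$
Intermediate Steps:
$\frac{\frac{3273}{2661} + \frac{2221}{4343}}{3826} = \left(3273 \cdot \frac{1}{2661} + 2221 \cdot \frac{1}{4343}\right) \frac{1}{3826} = \left(\frac{1091}{887} + \frac{2221}{4343}\right) \frac{1}{3826} = \frac{6708240}{3852241} \cdot \frac{1}{3826} = \frac{3354120}{7369337033}$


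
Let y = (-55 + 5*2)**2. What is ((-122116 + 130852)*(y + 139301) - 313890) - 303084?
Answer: 1234006962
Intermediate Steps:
y = 2025 (y = (-55 + 10)**2 = (-45)**2 = 2025)
((-122116 + 130852)*(y + 139301) - 313890) - 303084 = ((-122116 + 130852)*(2025 + 139301) - 313890) - 303084 = (8736*141326 - 313890) - 303084 = (1234623936 - 313890) - 303084 = 1234310046 - 303084 = 1234006962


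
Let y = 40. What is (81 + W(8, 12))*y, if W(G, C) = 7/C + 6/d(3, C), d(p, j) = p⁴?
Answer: 88190/27 ≈ 3266.3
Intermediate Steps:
W(G, C) = 2/27 + 7/C (W(G, C) = 7/C + 6/(3⁴) = 7/C + 6/81 = 7/C + 6*(1/81) = 7/C + 2/27 = 2/27 + 7/C)
(81 + W(8, 12))*y = (81 + (2/27 + 7/12))*40 = (81 + 71/108)*40 = (8819/108)*40 = 88190/27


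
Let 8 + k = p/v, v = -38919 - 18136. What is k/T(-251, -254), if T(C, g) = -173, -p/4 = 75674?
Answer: 153744/9870515 ≈ 0.015576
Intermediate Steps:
p = -302696 (p = -4*75674 = -302696)
v = -57055
k = -153744/57055 (k = -8 - 302696/(-57055) = -8 - 302696*(-1/57055) = -8 + 302696/57055 = -153744/57055 ≈ -2.6947)
k/T(-251, -254) = -153744/57055/(-173) = -153744/57055*(-1/173) = 153744/9870515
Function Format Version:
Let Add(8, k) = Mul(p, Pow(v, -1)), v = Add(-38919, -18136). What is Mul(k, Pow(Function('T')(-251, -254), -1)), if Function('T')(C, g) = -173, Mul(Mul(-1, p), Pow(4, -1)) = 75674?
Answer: Rational(153744, 9870515) ≈ 0.015576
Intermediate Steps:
p = -302696 (p = Mul(-4, 75674) = -302696)
v = -57055
k = Rational(-153744, 57055) (k = Add(-8, Mul(-302696, Pow(-57055, -1))) = Add(-8, Mul(-302696, Rational(-1, 57055))) = Add(-8, Rational(302696, 57055)) = Rational(-153744, 57055) ≈ -2.6947)
Mul(k, Pow(Function('T')(-251, -254), -1)) = Mul(Rational(-153744, 57055), Pow(-173, -1)) = Mul(Rational(-153744, 57055), Rational(-1, 173)) = Rational(153744, 9870515)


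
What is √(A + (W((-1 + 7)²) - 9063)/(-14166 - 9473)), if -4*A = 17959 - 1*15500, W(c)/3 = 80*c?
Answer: I*√1374054910151/47278 ≈ 24.794*I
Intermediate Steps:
W(c) = 240*c (W(c) = 3*(80*c) = 240*c)
A = -2459/4 (A = -(17959 - 1*15500)/4 = -(17959 - 15500)/4 = -¼*2459 = -2459/4 ≈ -614.75)
√(A + (W((-1 + 7)²) - 9063)/(-14166 - 9473)) = √(-2459/4 + (240*(-1 + 7)² - 9063)/(-14166 - 9473)) = √(-2459/4 + (240*6² - 9063)/(-23639)) = √(-2459/4 + (240*36 - 9063)*(-1/23639)) = √(-2459/4 + (8640 - 9063)*(-1/23639)) = √(-2459/4 - 423*(-1/23639)) = √(-2459/4 + 423/23639) = √(-58126609/94556) = I*√1374054910151/47278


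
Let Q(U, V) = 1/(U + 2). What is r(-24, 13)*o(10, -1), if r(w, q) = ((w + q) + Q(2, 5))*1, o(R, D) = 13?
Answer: -559/4 ≈ -139.75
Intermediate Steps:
Q(U, V) = 1/(2 + U)
r(w, q) = 1/4 + q + w (r(w, q) = ((w + q) + 1/(2 + 2))*1 = ((q + w) + 1/4)*1 = (1/4 + q + w)*1 = 1/4 + q + w)
r(-24, 13)*o(10, -1) = (1/4 + 13 - 24)*13 = -43/4*13 = -559/4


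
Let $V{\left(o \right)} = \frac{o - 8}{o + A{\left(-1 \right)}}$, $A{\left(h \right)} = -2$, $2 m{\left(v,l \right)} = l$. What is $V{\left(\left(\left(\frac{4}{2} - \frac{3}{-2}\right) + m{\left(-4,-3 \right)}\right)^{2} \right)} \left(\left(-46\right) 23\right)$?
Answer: $2116$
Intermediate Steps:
$m{\left(v,l \right)} = \frac{l}{2}$
$V{\left(o \right)} = \frac{-8 + o}{-2 + o}$ ($V{\left(o \right)} = \frac{o - 8}{o - 2} = \frac{-8 + o}{-2 + o}$)
$V{\left(\left(\left(\frac{4}{2} - \frac{3}{-2}\right) + m{\left(-4,-3 \right)}\right)^{2} \right)} \left(\left(-46\right) 23\right) = \frac{-8 + \left(\left(\frac{4}{2} - \frac{3}{-2}\right) + \frac{1}{2} \left(-3\right)\right)^{2}}{-2 + \left(\left(\frac{4}{2} - \frac{3}{-2}\right) + \frac{1}{2} \left(-3\right)\right)^{2}} \left(\left(-46\right) 23\right) = \frac{-8 + \left(\left(4 \cdot \frac{1}{2} - - \frac{3}{2}\right) - \frac{3}{2}\right)^{2}}{-2 + \left(\left(4 \cdot \frac{1}{2} - - \frac{3}{2}\right) - \frac{3}{2}\right)^{2}} \left(-1058\right) = \frac{-8 + \left(\left(2 + \frac{3}{2}\right) - \frac{3}{2}\right)^{2}}{-2 + \left(\left(2 + \frac{3}{2}\right) - \frac{3}{2}\right)^{2}} \left(-1058\right) = \frac{-8 + \left(\frac{7}{2} - \frac{3}{2}\right)^{2}}{-2 + \left(\frac{7}{2} - \frac{3}{2}\right)^{2}} \left(-1058\right) = \frac{-8 + 2^{2}}{-2 + 2^{2}} \left(-1058\right) = \frac{-8 + 4}{-2 + 4} \left(-1058\right) = \frac{1}{2} \left(-4\right) \left(-1058\right) = \left(-2\right) \left(-1058\right) = 2116$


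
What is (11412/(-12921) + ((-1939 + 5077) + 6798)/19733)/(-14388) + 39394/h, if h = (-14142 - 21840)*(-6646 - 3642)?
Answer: 2504925656282113/18861378480000623952 ≈ 0.00013281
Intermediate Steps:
h = 370182816 (h = -35982*(-10288) = 370182816)
(11412/(-12921) + ((-1939 + 5077) + 6798)/19733)/(-14388) + 39394/h = (11412/(-12921) + ((-1939 + 5077) + 6798)/19733)/(-14388) + 39394/370182816 = (11412*(-1/12921) + (3138 + 6798)*(1/19733))*(-1/14388) + 39394*(1/370182816) = (-3804/4307 + 9936*(1/19733))*(-1/14388) + 19697/185091408 = (-3804/4307 + 9936/19733)*(-1/14388) + 19697/185091408 = -32269980/84990031*(-1/14388) + 19697/185091408 = 2689165/101903047169 + 19697/185091408 = 2504925656282113/18861378480000623952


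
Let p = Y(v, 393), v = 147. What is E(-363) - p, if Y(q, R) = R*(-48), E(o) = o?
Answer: 18501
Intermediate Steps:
Y(q, R) = -48*R
p = -18864 (p = -48*393 = -18864)
E(-363) - p = -363 - 1*(-18864) = -363 + 18864 = 18501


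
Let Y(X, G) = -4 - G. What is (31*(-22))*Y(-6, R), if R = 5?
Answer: 6138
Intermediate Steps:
(31*(-22))*Y(-6, R) = (31*(-22))*(-4 - 1*5) = -682*(-4 - 5) = -682*(-9) = 6138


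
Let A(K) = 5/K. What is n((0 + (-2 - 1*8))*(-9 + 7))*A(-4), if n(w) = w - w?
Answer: 0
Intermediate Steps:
n(w) = 0
n((0 + (-2 - 1*8))*(-9 + 7))*A(-4) = 0*(5/(-4)) = 0*(5*(-¼)) = 0*(-5/4) = 0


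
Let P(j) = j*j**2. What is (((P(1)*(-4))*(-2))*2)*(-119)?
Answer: -1904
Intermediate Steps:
P(j) = j**3
(((P(1)*(-4))*(-2))*2)*(-119) = (((1**3*(-4))*(-2))*2)*(-119) = (((1*(-4))*(-2))*2)*(-119) = (-4*(-2)*2)*(-119) = (8*2)*(-119) = 16*(-119) = -1904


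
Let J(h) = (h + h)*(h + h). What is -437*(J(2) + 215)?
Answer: -100947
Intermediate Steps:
J(h) = 4*h² (J(h) = (2*h)*(2*h) = 4*h²)
-437*(J(2) + 215) = -437*(4*2² + 215) = -437*(4*4 + 215) = -437*(16 + 215) = -437*231 = -100947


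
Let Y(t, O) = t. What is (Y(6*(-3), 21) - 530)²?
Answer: 300304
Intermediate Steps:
(Y(6*(-3), 21) - 530)² = (6*(-3) - 530)² = (-18 - 530)² = (-548)² = 300304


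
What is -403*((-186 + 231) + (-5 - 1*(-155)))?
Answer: -78585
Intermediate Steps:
-403*((-186 + 231) + (-5 - 1*(-155))) = -403*(45 + (-5 + 155)) = -403*(45 + 150) = -403*195 = -78585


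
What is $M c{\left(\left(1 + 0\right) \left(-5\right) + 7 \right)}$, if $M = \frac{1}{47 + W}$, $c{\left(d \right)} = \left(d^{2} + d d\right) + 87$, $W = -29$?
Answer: $\frac{95}{18} \approx 5.2778$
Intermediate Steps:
$c{\left(d \right)} = 87 + 2 d^{2}$ ($c{\left(d \right)} = \left(d^{2} + d^{2}\right) + 87 = 2 d^{2} + 87 = 87 + 2 d^{2}$)
$M = \frac{1}{18}$ ($M = \frac{1}{47 - 29} = \frac{1}{18} \approx 0.055556$)
$M c{\left(\left(1 + 0\right) \left(-5\right) + 7 \right)} = \frac{87 + 2 \left(\left(1 + 0\right) \left(-5\right) + 7\right)^{2}}{18} = \frac{87 + 2 \left(1 \left(-5\right) + 7\right)^{2}}{18} = \frac{87 + 2 \left(-5 + 7\right)^{2}}{18} = \frac{87 + 2 \cdot 2^{2}}{18} = \frac{87 + 2 \cdot 4}{18} = \frac{87 + 8}{18} = \frac{1}{18} \cdot 95 = \frac{95}{18}$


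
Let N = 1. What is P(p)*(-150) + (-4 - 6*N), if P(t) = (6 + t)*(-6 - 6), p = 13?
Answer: 34190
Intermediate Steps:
P(t) = -72 - 12*t (P(t) = (6 + t)*(-12) = -72 - 12*t)
P(p)*(-150) + (-4 - 6*N) = (-72 - 12*13)*(-150) + (-4 - 6*1) = (-72 - 156)*(-150) + (-4 - 6) = -228*(-150) - 10 = 34200 - 10 = 34190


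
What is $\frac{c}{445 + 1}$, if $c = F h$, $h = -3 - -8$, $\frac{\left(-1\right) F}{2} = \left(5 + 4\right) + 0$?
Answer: $- \frac{45}{223} \approx -0.20179$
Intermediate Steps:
$F = -18$ ($F = - 2 \left(\left(5 + 4\right) + 0\right) = - 2 \left(9 + 0\right) = \left(-2\right) 9 = -18$)
$h = 5$ ($h = -3 + 8 = 5$)
$c = -90$ ($c = \left(-18\right) 5 = -90$)
$\frac{c}{445 + 1} = - \frac{90}{445 + 1} = - \frac{90}{446} = \left(-90\right) \frac{1}{446} = - \frac{45}{223}$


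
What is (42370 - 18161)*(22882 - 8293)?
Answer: 353185101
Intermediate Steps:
(42370 - 18161)*(22882 - 8293) = 24209*14589 = 353185101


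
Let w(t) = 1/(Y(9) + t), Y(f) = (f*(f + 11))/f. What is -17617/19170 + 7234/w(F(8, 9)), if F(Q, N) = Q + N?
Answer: 5130986243/19170 ≈ 2.6766e+5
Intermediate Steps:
F(Q, N) = N + Q
Y(f) = 11 + f (Y(f) = (f*(11 + f))/f = 11 + f)
w(t) = 1/(20 + t) (w(t) = 1/((11 + 9) + t) = 1/(20 + t))
-17617/19170 + 7234/w(F(8, 9)) = -17617/19170 + 7234/(1/(20 + (9 + 8))) = -17617*1/19170 + 7234/(1/(20 + 17)) = -17617/19170 + 7234/(1/37) = -17617/19170 + 7234*37 = -17617/19170 + 267658 = 5130986243/19170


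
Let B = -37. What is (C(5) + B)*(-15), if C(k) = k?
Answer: 480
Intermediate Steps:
(C(5) + B)*(-15) = (5 - 37)*(-15) = -32*(-15) = 480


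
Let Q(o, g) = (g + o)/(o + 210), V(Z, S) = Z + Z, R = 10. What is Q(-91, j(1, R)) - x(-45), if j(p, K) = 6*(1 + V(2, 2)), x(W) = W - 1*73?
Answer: 13981/119 ≈ 117.49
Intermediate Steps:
x(W) = -73 + W (x(W) = W - 73 = -73 + W)
V(Z, S) = 2*Z
j(p, K) = 30 (j(p, K) = 6*(1 + 2*2) = 6*(1 + 4) = 6*5 = 30)
Q(o, g) = (g + o)/(210 + o)
Q(-91, j(1, R)) - x(-45) = (30 - 91)/(210 - 91) - (-73 - 45) = -61/119 - 1*(-118) = (1/119)*(-61) + 118 = -61/119 + 118 = 13981/119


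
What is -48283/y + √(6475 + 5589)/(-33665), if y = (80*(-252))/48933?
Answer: 262514671/2240 - 4*√754/33665 ≈ 1.1719e+5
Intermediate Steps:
y = -2240/5437 (y = -20160*1/48933 = -2240/5437 ≈ -0.41199)
-48283/y + √(6475 + 5589)/(-33665) = -48283/(-2240/5437) + √(6475 + 5589)/(-33665) = -48283*(-5437/2240) + √12064*(-1/33665) = 262514671/2240 + (4*√754)*(-1/33665) = 262514671/2240 - 4*√754/33665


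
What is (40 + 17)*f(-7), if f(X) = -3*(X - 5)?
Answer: 2052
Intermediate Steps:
f(X) = 15 - 3*X (f(X) = -3*(-5 + X) = 15 - 3*X)
(40 + 17)*f(-7) = (40 + 17)*(15 - 3*(-7)) = 57*(15 + 21) = 57*36 = 2052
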